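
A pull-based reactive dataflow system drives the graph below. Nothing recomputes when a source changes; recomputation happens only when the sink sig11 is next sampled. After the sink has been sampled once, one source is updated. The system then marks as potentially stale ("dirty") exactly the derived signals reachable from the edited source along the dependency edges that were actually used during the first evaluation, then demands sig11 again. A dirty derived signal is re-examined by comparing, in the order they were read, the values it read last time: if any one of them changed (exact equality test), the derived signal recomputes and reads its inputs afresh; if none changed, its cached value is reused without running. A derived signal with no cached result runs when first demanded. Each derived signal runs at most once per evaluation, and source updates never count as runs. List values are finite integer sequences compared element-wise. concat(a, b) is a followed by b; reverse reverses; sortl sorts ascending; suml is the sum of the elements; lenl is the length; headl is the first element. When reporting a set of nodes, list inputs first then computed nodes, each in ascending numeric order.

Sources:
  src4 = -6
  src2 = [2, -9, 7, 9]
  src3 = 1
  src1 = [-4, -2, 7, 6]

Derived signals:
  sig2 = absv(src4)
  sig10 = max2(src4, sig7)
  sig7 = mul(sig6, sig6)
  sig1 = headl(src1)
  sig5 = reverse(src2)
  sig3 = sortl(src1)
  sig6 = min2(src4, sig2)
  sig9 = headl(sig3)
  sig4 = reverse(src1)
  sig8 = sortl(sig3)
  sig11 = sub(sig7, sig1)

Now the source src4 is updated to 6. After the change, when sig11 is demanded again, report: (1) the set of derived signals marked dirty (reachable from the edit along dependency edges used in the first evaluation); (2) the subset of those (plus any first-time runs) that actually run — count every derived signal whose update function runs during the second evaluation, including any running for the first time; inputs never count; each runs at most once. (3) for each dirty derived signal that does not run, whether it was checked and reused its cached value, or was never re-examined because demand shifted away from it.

Marked dirty: sig2, sig6, sig7, sig11.
Derived signals that run: sig2, sig6, sig7 — 3 in total.
Checked but reused from cache: sig11.
Key observation: the cutoff stops propagation at sig11 — its inputs' values are unchanged, so it reuses its cache.

First evaluation (everything demanded from the output):
  sig1 = headl([-4, -2, 7, 6]) = -4
  sig2 = absv(-6) = 6
  sig6 = min2(-6, 6) = -6
  sig7 = mul(-6, -6) = 36
  sig11 = sub(36, -4) = 40

Propagation after the edit:
  sig2: runs — src4 -6->6; result 6 (same value as before).
  sig6: runs — src4 -6->6; result 6.
  sig7: runs — sig6 -6->6; sig6 -6->6; result 36 (same value as before).
  sig11: checked — values it read are unchanged (sig7 unchanged, sig1 unchanged); reused cached 40 without running.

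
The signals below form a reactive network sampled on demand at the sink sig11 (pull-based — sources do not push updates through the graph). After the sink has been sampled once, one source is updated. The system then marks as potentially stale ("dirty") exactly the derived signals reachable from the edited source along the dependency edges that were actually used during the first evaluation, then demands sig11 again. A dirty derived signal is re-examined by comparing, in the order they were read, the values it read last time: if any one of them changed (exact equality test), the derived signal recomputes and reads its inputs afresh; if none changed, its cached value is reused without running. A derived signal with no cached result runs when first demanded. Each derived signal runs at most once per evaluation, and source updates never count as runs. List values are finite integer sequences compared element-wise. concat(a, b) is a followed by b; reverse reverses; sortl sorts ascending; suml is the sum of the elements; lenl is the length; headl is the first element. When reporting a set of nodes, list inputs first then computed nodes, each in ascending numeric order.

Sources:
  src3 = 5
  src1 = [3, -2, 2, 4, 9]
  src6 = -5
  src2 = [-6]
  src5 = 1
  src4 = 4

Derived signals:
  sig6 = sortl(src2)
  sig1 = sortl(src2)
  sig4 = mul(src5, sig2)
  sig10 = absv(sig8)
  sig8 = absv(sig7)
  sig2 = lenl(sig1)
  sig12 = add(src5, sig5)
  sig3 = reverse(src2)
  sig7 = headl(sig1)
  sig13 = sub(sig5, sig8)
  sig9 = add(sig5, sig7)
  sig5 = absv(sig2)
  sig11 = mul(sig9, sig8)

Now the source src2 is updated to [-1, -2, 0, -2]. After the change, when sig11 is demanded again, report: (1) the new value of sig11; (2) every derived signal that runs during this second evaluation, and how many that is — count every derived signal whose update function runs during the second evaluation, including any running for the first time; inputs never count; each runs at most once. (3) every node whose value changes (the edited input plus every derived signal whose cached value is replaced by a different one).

sig11 now evaluates to 4.
Run set: sig1, sig2, sig5, sig7, sig8, sig9, sig11 (7 run).
Changed values: src2, sig1, sig2, sig5, sig7, sig8, sig9, sig11.

Initial pass — values computed on the first demand:
  sig1 = sortl([-6]) = [-6]
  sig2 = lenl([-6]) = 1
  sig5 = absv(1) = 1
  sig7 = headl([-6]) = -6
  sig8 = absv(-6) = 6
  sig9 = add(1, -6) = -5
  sig11 = mul(-5, 6) = -30

Second demand — change propagation:
  sig1: re-runs because src2 [-6]->[-1, -2, 0, -2]; new result [-2, -2, -1, 0].
  sig2: re-runs because sig1 [-6]->[-2, -2, -1, 0]; new result 4.
  sig5: re-runs because sig2 1->4; new result 4.
  sig7: re-runs because sig1 [-6]->[-2, -2, -1, 0]; new result -2.
  sig8: re-runs because sig7 -6->-2; new result 2.
  sig9: re-runs because sig5 1->4; sig7 -6->-2; new result 2.
  sig11: re-runs because sig9 -5->2; sig8 6->2; new result 4.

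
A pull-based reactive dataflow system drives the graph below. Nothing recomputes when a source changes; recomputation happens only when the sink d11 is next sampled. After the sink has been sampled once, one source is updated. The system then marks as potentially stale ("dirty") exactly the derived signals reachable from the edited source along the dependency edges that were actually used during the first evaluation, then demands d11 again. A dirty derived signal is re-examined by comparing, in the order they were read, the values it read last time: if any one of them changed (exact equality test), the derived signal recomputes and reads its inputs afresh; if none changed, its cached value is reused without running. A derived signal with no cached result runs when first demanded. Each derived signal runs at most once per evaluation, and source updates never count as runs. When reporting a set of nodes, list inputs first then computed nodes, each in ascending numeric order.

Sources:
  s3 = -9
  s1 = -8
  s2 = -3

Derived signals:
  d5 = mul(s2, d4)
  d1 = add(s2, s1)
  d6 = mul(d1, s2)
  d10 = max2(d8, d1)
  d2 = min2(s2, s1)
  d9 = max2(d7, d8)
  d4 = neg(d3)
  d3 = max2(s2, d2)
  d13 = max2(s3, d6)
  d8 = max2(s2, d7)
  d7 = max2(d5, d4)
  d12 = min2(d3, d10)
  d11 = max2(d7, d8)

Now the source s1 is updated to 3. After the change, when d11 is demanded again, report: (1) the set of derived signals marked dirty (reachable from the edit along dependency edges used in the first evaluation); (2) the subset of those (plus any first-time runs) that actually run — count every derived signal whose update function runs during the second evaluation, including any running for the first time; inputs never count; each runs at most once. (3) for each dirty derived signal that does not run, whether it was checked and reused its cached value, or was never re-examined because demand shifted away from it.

Marked dirty: d2, d3, d4, d5, d7, d8, d11.
Derived signals that run: d2, d3 — 2 in total.
Checked but reused from cache: d4, d5, d7, d8, d11.
Key observation: the change is absorbed at d3 — it re-runs but produces the same value, and the output's value is unchanged.

First evaluation (everything demanded from the output):
  d2 = min2(-3, -8) = -8
  d3 = max2(-3, -8) = -3
  d4 = neg(-3) = 3
  d5 = mul(-3, 3) = -9
  d7 = max2(-9, 3) = 3
  d8 = max2(-3, 3) = 3
  d11 = max2(3, 3) = 3

Propagation after the edit:
  d2: runs — s1 -8->3; result -3.
  d3: runs — d2 -8->-3; result -3 (same value as before).
  d4: checked — values it read are unchanged (d3 unchanged); reused cached 3 without running.
  d5: checked — values it read are unchanged (s2 unchanged, d4 unchanged); reused cached -9 without running.
  d7: checked — values it read are unchanged (d5 unchanged, d4 unchanged); reused cached 3 without running.
  d8: checked — values it read are unchanged (s2 unchanged, d7 unchanged); reused cached 3 without running.
  d11: checked — values it read are unchanged (d7 unchanged, d8 unchanged); reused cached 3 without running.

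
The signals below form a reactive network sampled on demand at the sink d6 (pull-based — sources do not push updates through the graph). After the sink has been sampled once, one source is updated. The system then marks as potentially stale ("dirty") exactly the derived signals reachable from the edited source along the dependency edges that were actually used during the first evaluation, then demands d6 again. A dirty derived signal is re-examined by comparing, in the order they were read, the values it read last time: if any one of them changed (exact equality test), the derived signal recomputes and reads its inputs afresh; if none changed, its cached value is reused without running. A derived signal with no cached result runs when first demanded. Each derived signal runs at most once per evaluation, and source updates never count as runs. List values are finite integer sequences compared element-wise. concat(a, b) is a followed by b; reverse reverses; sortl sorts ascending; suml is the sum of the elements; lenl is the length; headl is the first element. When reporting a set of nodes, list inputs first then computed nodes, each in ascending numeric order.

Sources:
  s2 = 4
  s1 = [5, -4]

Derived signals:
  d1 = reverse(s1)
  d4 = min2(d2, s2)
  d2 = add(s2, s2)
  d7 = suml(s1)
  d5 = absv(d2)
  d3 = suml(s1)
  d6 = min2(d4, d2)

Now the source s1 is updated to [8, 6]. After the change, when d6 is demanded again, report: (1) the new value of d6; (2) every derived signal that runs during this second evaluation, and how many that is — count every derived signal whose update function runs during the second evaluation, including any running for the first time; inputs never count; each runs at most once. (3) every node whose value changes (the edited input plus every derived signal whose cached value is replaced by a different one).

Initial pass — values computed on the first demand:
  d2 = add(4, 4) = 8
  d4 = min2(8, 4) = 4
  d6 = min2(4, 8) = 4

Second demand — change propagation:
  no demanded computation ever read s1, so the edit dirties nothing and nothing runs.

The important point: nothing the output needs ever reads s1, so the edit is invisible to it.

d6 now evaluates to 4.
Run set: none (0 run).
Changed values: s1.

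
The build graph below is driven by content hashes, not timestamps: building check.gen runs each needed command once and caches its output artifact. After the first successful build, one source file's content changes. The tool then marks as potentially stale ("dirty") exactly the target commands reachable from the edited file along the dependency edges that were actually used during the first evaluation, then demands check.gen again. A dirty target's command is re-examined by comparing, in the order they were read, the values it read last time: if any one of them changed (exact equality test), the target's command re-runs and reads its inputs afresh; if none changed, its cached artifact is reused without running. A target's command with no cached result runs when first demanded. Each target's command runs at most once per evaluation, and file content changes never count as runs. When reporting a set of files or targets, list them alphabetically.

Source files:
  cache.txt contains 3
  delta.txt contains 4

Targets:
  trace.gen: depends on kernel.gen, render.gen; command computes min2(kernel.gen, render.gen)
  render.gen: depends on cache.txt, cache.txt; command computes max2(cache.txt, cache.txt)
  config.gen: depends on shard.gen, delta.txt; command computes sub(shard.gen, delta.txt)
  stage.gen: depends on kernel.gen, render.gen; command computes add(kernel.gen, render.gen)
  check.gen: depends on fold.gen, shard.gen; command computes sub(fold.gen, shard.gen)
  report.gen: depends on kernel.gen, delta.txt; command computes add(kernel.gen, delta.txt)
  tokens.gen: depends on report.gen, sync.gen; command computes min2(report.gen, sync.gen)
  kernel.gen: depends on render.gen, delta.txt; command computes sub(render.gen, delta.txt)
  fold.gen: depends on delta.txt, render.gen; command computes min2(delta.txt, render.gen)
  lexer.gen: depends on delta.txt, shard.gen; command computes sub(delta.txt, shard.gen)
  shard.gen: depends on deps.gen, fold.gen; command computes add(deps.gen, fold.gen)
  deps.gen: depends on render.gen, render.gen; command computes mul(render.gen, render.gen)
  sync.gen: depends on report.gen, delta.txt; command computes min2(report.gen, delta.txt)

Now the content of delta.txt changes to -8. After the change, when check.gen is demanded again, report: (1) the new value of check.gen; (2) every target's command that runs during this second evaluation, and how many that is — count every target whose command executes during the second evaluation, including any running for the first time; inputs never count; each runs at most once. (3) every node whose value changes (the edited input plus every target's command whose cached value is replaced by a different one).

check.gen now evaluates to -9.
Run set: check.gen, fold.gen, shard.gen (3 run).
Changed values: delta.txt, fold.gen, shard.gen.

Initial pass — values computed on the first demand:
  render.gen = max2(3, 3) = 3
  deps.gen = mul(3, 3) = 9
  fold.gen = min2(4, 3) = 3
  shard.gen = add(9, 3) = 12
  check.gen = sub(3, 12) = -9

Second demand — change propagation:
  fold.gen: re-runs because delta.txt 4->-8; new result -8.
  shard.gen: re-runs because fold.gen 3->-8; new result 1.
  check.gen: re-runs because fold.gen 3->-8; shard.gen 12->1; new result -9 (unchanged).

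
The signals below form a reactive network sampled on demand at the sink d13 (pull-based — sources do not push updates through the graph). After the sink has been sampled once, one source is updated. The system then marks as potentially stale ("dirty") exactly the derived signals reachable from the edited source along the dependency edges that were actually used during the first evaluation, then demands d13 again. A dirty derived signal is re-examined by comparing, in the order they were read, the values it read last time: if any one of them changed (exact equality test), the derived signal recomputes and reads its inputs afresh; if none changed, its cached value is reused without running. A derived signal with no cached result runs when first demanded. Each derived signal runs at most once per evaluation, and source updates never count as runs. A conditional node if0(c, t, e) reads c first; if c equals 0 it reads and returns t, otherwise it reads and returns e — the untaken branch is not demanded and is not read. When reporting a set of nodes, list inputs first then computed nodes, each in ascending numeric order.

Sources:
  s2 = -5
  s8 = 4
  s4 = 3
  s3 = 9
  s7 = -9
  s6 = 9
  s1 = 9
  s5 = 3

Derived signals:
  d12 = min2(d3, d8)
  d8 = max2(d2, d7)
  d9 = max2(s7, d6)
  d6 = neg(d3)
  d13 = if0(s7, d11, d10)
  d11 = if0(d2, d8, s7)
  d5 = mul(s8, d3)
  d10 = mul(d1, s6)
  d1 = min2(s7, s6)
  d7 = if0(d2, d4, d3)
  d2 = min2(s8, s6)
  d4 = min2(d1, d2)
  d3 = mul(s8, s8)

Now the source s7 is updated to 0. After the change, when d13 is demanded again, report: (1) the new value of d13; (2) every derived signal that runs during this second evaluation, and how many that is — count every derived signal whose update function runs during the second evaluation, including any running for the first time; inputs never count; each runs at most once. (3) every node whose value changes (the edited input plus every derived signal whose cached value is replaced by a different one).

d13 now evaluates to 0.
Run set: d2, d11, d13 (3 run).
Changed values: s7, d13.
The important point: the flipped condition redirects demand; d1, d10 are left stale, never re-checked.

Initial pass — values computed on the first demand:
  d1 = min2(-9, 9) = -9
  d10 = mul(-9, 9) = -81
  d13 = if0(s7=-9 -> else branch d10) = -81

Second demand — change propagation:
  d1: dirty yet unreached — the second evaluation never asks for it.
  d2: newly demanded (no cache) — executes and yields 4.
  d10: dirty yet unreached — the second evaluation never asks for it.
  d11: newly demanded (no cache) — executes and yields 0.
  d13: re-runs because s7 -9->0; new result 0.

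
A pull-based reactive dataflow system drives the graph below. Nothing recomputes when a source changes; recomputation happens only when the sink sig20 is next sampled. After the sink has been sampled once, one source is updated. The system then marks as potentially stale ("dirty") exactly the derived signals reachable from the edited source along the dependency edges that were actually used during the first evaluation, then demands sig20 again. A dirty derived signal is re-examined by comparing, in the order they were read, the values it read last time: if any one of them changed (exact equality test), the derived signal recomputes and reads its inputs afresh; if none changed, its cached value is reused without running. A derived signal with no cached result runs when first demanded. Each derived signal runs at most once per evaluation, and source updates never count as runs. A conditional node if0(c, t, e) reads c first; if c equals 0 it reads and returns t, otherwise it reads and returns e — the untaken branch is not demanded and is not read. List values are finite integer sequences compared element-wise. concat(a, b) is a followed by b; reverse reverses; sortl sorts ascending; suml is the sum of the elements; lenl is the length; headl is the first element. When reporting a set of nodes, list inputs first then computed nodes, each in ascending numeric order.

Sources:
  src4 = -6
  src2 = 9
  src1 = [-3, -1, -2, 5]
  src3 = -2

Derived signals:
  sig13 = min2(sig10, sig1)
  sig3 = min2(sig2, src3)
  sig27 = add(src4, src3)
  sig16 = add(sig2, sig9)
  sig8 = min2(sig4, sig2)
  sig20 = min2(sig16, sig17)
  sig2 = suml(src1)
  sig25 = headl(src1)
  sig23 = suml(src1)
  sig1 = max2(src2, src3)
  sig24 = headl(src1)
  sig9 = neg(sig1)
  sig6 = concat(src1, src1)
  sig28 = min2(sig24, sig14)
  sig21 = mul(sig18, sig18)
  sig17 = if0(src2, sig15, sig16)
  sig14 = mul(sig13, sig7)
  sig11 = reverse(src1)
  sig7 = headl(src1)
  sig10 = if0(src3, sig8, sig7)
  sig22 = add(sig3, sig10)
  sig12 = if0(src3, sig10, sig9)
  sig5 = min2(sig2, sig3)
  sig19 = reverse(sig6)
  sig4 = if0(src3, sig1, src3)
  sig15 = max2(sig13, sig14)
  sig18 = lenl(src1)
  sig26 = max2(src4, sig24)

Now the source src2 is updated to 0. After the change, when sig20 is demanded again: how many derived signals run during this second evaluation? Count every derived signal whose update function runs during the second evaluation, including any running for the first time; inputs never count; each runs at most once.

Derived signals that run: sig1, sig7, sig9, sig10, sig13, sig14, sig15, sig16, sig17, sig20 — 10 in total.
Key observation: a condition flipped, so demand reaches new nodes — sig7, sig10, sig13, sig14, sig15 run for the first time.

First evaluation (everything demanded from the output):
  sig1 = max2(9, -2) = 9
  sig2 = suml([-3, -1, -2, 5]) = -1
  sig9 = neg(9) = -9
  sig16 = add(-1, -9) = -10
  sig17 = if0(src2=9 -> else branch sig16) = -10
  sig20 = min2(-10, -10) = -10

Propagation after the edit:
  sig1: runs — src2 9->0; result 0.
  sig7: demanded for the first time — runs, produces -3.
  sig9: runs — sig1 9->0; result 0.
  sig10: demanded for the first time — runs, produces -3.
  sig13: demanded for the first time — runs, produces -3.
  sig14: demanded for the first time — runs, produces 9.
  sig15: demanded for the first time — runs, produces 9.
  sig16: runs — sig9 -9->0; result -1.
  sig17: runs — src2 9->0; sig16 -10->-1; result 9.
  sig20: runs — sig16 -10->-1; sig17 -10->9; result -1.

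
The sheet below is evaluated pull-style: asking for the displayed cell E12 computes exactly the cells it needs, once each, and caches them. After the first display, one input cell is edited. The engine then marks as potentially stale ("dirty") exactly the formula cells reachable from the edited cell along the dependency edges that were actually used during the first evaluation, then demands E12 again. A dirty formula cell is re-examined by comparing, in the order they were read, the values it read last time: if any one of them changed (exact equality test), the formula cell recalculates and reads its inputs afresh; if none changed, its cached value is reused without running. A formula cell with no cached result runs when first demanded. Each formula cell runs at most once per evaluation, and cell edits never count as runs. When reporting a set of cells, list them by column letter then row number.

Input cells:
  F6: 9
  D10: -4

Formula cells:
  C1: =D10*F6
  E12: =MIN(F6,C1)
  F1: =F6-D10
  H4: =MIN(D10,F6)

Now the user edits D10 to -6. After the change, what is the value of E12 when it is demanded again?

Demanding E12 again yields -54.

First demand of the output computes:
  C1 = -4 * 9 = -36
  E12 = MIN(9, -36) = -36

After the edit, cleaning proceeds:
  C1: a read changed (D10 -4->-6) — executes, giving -54.
  E12: a read changed (C1 -36->-54) — executes, giving -54.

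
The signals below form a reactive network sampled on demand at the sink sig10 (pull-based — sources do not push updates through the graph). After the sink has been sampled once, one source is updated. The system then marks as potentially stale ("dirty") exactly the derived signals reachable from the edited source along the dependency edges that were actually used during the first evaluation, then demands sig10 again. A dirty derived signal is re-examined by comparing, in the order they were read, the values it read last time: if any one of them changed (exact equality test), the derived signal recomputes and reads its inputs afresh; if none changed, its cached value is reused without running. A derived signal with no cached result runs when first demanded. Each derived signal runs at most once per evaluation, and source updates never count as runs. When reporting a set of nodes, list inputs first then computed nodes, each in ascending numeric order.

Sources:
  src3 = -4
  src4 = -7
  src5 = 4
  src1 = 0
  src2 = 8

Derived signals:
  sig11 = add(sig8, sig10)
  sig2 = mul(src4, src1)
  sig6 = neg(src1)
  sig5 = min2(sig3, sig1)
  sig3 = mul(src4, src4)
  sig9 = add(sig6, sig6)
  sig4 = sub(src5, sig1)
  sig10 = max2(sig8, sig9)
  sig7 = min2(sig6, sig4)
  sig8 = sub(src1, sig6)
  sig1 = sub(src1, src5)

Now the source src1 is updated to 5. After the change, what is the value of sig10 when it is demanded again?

Initial pass — values computed on the first demand:
  sig6 = neg(0) = 0
  sig8 = sub(0, 0) = 0
  sig9 = add(0, 0) = 0
  sig10 = max2(0, 0) = 0

Second demand — change propagation:
  sig6: re-runs because src1 0->5; new result -5.
  sig8: re-runs because src1 0->5; sig6 0->-5; new result 10.
  sig9: re-runs because sig6 0->-5; sig6 0->-5; new result -10.
  sig10: re-runs because sig8 0->10; sig9 0->-10; new result 10.

sig10 now evaluates to 10.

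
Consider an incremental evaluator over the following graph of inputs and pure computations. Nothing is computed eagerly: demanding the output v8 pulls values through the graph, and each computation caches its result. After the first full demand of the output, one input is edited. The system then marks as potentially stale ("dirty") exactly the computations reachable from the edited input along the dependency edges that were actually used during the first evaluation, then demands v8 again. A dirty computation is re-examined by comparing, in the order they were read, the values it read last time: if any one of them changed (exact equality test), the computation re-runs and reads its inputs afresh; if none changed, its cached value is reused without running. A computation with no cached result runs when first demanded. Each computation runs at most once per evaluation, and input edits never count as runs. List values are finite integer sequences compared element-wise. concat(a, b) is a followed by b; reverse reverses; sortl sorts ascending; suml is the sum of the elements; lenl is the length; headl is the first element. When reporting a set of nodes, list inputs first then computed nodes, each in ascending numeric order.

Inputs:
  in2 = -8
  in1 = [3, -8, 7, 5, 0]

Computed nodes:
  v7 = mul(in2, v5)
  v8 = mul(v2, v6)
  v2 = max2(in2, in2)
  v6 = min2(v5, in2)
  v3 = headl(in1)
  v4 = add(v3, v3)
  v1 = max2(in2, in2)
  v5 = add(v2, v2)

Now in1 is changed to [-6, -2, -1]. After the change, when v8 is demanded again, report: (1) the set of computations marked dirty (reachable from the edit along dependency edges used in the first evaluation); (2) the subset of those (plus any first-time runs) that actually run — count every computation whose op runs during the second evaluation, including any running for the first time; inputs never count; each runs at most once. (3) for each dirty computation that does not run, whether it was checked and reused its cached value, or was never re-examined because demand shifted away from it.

Initial pass — values computed on the first demand:
  v2 = max2(-8, -8) = -8
  v5 = add(-8, -8) = -16
  v6 = min2(-16, -8) = -16
  v8 = mul(-8, -16) = 128

Second demand — change propagation:
  no demanded computation ever read in1, so the edit dirties nothing and nothing runs.

The important point: nothing the output needs ever reads in1, so the edit is invisible to it.

Dirty set: none.
Run set: none (0 run).
All dirty computations ended up running.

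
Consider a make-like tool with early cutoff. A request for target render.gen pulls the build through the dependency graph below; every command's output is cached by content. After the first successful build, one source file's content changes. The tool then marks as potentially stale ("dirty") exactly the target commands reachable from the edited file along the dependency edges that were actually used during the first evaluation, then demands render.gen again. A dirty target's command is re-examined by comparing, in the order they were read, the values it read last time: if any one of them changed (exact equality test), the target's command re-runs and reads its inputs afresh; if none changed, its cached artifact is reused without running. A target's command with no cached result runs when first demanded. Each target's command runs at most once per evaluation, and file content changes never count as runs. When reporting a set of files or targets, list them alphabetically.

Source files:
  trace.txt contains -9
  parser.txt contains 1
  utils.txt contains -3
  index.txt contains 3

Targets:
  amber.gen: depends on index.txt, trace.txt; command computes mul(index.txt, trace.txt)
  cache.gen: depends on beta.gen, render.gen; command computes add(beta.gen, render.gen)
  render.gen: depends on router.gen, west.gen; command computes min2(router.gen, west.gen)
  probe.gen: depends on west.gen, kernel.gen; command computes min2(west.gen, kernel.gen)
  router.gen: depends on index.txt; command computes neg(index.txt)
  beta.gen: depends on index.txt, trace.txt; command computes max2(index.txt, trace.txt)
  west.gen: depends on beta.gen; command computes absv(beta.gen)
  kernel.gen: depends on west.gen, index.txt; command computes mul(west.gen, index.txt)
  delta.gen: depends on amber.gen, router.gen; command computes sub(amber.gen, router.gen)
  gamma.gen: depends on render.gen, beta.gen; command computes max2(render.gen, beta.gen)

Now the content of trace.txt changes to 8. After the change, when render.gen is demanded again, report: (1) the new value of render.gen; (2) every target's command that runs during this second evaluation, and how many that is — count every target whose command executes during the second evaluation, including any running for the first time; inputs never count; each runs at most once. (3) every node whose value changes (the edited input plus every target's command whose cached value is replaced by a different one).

First demand of the output computes:
  beta.gen = max2(3, -9) = 3
  router.gen = neg(3) = -3
  west.gen = absv(3) = 3
  render.gen = min2(-3, 3) = -3

After the edit, cleaning proceeds:
  beta.gen: a read changed (trace.txt -9->8) — executes, giving 8.
  west.gen: a read changed (beta.gen 3->8) — executes, giving 8.
  render.gen: a read changed (west.gen 3->8) — executes, giving -3 — identical to its old value.

Demanding render.gen again yields -3.
3 target commands run: beta.gen, render.gen, west.gen.
The nodes whose values change: beta.gen, trace.txt, west.gen.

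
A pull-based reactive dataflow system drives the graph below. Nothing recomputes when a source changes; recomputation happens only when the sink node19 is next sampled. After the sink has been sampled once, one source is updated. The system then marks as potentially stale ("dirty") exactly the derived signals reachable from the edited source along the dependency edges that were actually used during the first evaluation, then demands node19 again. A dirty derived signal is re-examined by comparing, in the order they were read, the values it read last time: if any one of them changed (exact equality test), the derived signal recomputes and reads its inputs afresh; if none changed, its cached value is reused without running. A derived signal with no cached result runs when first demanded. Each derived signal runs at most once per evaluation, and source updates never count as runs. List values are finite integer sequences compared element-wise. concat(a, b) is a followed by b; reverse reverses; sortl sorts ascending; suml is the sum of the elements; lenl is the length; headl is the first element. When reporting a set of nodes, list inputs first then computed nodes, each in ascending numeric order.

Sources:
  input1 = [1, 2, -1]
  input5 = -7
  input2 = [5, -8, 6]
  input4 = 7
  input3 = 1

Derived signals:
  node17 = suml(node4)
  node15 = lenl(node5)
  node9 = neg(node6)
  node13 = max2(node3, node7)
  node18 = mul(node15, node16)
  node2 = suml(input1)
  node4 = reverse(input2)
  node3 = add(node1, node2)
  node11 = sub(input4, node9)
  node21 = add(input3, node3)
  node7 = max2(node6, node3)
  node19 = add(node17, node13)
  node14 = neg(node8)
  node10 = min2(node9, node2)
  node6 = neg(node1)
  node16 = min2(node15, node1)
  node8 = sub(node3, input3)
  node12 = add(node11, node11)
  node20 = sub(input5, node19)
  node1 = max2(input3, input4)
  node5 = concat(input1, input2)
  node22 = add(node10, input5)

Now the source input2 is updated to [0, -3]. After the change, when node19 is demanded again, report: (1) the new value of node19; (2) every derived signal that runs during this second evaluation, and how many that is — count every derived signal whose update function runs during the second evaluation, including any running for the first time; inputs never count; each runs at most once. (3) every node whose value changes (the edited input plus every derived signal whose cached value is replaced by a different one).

New value of node19: 6.
Derived signals that run: node4, node17, node19 — 3 in total.
Values that change: input2, node4, node17, node19.

First evaluation (everything demanded from the output):
  node1 = max2(1, 7) = 7
  node2 = suml([1, 2, -1]) = 2
  node3 = add(7, 2) = 9
  node4 = reverse([5, -8, 6]) = [6, -8, 5]
  node6 = neg(7) = -7
  node7 = max2(-7, 9) = 9
  node13 = max2(9, 9) = 9
  node17 = suml([6, -8, 5]) = 3
  node19 = add(3, 9) = 12

Propagation after the edit:
  node4: runs — input2 [5, -8, 6]->[0, -3]; result [-3, 0].
  node17: runs — node4 [6, -8, 5]->[-3, 0]; result -3.
  node19: runs — node17 3->-3; result 6.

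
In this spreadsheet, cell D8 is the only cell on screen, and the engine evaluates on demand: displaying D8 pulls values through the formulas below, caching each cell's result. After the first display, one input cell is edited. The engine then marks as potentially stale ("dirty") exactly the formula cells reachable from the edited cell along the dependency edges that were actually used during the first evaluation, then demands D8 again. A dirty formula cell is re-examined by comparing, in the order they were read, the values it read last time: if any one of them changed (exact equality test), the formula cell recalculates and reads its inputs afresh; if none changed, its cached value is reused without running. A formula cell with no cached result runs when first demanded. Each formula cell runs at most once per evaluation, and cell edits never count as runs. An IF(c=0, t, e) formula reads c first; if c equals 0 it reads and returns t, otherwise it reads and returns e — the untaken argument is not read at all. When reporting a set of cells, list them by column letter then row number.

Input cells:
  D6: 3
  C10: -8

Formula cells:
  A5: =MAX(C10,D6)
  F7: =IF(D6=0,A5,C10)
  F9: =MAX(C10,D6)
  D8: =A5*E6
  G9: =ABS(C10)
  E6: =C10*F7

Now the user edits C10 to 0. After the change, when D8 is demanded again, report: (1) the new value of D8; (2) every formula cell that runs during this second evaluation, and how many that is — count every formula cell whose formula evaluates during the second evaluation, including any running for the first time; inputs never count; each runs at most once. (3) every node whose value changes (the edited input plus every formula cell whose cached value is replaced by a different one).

D8 now evaluates to 0.
Run set: A5, D8, E6, F7 (4 run).
Changed values: C10, D8, E6, F7.

Initial pass — values computed on the first demand:
  A5 = MAX(-8, 3) = 3
  F7 = IF(D6=0: D6=3 -> else branch C10) = -8
  E6 = -8 * -8 = 64
  D8 = 3 * 64 = 192

Second demand — change propagation:
  A5: re-runs because C10 -8->0; new result 3 (unchanged).
  F7: re-runs because C10 -8->0; new result 0.
  E6: re-runs because C10 -8->0; F7 -8->0; new result 0.
  D8: re-runs because E6 64->0; new result 0.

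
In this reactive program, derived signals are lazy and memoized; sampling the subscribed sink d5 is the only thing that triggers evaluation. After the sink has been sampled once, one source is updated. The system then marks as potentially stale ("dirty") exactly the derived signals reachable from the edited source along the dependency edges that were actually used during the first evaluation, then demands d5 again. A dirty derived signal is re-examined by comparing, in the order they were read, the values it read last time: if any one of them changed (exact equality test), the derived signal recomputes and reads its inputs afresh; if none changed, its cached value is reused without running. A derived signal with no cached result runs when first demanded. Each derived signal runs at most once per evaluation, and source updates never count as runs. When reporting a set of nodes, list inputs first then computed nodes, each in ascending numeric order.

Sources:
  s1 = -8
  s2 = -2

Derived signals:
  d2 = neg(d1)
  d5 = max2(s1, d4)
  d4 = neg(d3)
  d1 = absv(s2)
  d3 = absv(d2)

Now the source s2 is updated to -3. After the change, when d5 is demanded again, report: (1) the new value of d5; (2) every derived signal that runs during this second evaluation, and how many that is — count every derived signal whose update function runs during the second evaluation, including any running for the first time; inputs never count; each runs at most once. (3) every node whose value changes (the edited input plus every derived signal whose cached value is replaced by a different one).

Demanding d5 again yields -3.
5 derived signals run: d1, d2, d3, d4, d5.
The nodes whose values change: s2, d1, d2, d3, d4, d5.

First demand of the output computes:
  d1 = absv(-2) = 2
  d2 = neg(2) = -2
  d3 = absv(-2) = 2
  d4 = neg(2) = -2
  d5 = max2(-8, -2) = -2

After the edit, cleaning proceeds:
  d1: a read changed (s2 -2->-3) — executes, giving 3.
  d2: a read changed (d1 2->3) — executes, giving -3.
  d3: a read changed (d2 -2->-3) — executes, giving 3.
  d4: a read changed (d3 2->3) — executes, giving -3.
  d5: a read changed (d4 -2->-3) — executes, giving -3.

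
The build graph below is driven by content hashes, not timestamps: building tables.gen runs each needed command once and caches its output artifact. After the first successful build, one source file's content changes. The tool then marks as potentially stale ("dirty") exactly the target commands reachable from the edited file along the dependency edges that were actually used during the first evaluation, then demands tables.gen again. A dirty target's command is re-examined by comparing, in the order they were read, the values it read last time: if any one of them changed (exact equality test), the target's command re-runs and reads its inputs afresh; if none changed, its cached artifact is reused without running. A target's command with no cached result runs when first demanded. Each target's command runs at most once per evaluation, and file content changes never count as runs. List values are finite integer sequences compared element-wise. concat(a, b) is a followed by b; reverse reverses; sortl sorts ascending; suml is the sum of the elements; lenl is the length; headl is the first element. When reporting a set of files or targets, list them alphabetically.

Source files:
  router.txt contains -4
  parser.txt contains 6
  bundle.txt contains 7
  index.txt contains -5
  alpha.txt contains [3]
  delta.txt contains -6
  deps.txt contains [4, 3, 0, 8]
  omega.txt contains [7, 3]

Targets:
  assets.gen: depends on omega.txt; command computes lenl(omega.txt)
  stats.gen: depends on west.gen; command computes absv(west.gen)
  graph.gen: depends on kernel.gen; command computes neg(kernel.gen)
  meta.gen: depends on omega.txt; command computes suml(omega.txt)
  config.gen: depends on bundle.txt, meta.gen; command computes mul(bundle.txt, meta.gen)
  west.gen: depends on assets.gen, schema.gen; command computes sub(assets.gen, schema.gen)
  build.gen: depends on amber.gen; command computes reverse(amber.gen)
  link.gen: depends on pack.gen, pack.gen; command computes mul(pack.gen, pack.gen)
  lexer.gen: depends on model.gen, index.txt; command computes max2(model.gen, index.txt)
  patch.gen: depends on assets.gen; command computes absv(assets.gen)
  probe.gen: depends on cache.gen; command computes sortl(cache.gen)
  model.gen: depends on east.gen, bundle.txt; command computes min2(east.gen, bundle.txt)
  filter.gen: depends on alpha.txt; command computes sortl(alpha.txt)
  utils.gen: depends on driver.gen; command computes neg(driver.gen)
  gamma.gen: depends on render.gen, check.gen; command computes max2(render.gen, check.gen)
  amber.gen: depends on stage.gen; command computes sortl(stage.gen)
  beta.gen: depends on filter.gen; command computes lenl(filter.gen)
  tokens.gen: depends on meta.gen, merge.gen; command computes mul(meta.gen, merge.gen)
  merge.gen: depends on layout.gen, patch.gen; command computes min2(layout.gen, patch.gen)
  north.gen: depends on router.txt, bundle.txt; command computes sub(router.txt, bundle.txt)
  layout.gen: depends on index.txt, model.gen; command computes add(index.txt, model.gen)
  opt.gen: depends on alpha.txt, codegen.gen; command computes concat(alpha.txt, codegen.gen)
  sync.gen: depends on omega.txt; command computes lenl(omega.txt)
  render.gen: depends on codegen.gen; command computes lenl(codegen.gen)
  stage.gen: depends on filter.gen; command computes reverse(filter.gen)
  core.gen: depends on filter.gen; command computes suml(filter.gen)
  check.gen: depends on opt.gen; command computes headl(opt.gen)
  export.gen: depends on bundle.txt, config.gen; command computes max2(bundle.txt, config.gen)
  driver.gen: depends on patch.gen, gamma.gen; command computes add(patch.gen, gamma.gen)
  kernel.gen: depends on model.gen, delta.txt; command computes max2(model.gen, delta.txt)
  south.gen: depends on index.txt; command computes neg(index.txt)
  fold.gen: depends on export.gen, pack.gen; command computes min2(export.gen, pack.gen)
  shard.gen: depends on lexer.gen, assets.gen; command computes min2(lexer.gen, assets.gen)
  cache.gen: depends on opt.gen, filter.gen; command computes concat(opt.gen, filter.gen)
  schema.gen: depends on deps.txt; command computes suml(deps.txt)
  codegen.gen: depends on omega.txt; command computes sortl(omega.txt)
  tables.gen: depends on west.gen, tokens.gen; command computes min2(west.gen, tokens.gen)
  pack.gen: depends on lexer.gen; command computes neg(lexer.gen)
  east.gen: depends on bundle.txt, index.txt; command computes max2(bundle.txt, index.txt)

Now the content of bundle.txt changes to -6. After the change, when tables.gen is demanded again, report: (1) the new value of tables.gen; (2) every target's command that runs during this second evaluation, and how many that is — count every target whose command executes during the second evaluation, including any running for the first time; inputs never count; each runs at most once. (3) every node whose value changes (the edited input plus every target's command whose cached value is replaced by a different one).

Initial pass — values computed on the first demand:
  assets.gen = lenl([7, 3]) = 2
  east.gen = max2(7, -5) = 7
  meta.gen = suml([7, 3]) = 10
  model.gen = min2(7, 7) = 7
  layout.gen = add(-5, 7) = 2
  patch.gen = absv(2) = 2
  merge.gen = min2(2, 2) = 2
  schema.gen = suml([4, 3, 0, 8]) = 15
  tokens.gen = mul(10, 2) = 20
  west.gen = sub(2, 15) = -13
  tables.gen = min2(-13, 20) = -13

Second demand — change propagation:
  east.gen: re-runs because bundle.txt 7->-6; new result -5.
  model.gen: re-runs because east.gen 7->-5; bundle.txt 7->-6; new result -6.
  layout.gen: re-runs because model.gen 7->-6; new result -11.
  merge.gen: re-runs because layout.gen 2->-11; new result -11.
  tokens.gen: re-runs because merge.gen 2->-11; new result -110.
  tables.gen: re-runs because tokens.gen 20->-110; new result -110.

tables.gen now evaluates to -110.
Run set: east.gen, layout.gen, merge.gen, model.gen, tables.gen, tokens.gen (6 run).
Changed values: bundle.txt, east.gen, layout.gen, merge.gen, model.gen, tables.gen, tokens.gen.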